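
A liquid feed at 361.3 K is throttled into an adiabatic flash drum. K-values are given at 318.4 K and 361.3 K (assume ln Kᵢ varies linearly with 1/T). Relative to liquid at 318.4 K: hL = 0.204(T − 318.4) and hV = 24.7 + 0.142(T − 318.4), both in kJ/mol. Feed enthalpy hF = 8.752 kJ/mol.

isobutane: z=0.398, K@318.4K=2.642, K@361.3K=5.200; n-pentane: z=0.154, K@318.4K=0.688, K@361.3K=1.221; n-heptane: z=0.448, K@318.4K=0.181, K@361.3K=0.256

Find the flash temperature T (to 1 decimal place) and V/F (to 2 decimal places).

T = 326.5 K, V/F = 0.29

Adiabatic flash: solve Rachford–Rice at each trial T, then check hF = ψ·hV(T) + (1−ψ)·hL(T).
  T = 318.4 K: K = (2.642, 0.688, 0.181), RR gives ψ = 0.202, H_out = 4.985 kJ/mol
  T = 361.3 K: K = (5.200, 1.221, 0.256), RR gives ψ = 0.529, H_out = 20.406 kJ/mol
  T = 339.9 K: K = (3.790, 0.934, 0.218), RR gives ψ = 0.403, H_out = 13.810 kJ/mol
  T = 329.1 K: K = (3.180, 0.805, 0.199), RR gives ψ = 0.317, H_out = 9.805 kJ/mol
  T = 323.8 K: K = (2.906, 0.746, 0.190), RR gives ψ = 0.265, H_out = 7.557 kJ/mol
  T = 326.5 K: K = (3.044, 0.776, 0.195), RR gives ψ = 0.293, H_out = 8.731 kJ/mol
  T = 327.8 K: K = (3.111, 0.790, 0.197), RR gives ψ = 0.305, H_out = 9.275 kJ/mol
  T = 327.1 K: K = (3.075, 0.782, 0.196), RR gives ψ = 0.298, H_out = 8.984 kJ/mol
Linear interpolation between T = 326.5 (H_out = 8.731) and T = 327.1 (H_out = 8.984) on hF = 8.752 gives T ≈ 326.5 K, at which ψ = 0.29.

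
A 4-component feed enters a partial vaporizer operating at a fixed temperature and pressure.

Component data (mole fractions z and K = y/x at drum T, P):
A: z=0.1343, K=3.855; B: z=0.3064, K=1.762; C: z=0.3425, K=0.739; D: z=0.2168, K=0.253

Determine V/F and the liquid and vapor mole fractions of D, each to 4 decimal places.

Rachford–Rice: g(V/F) = Σ zᵢ(Kᵢ−1)/(1+V/F(Kᵢ−1)) = 0.
Feasibility: ΣzᵢKᵢ = 1.3656, Σzᵢ/Kᵢ = 1.5291 — both > 1, two phases present.
Newton iteration, V/F⁰ = 0.5:
  V/F = 0.5000: g = -0.03429, g' = -0.6181 → V/F = 0.4445
  V/F = 0.4445: g = -0.00021, g' = -0.6129 → V/F = 0.4442
Converged at V/F = 0.4442.
Compositions from xᵢ = zᵢ/(1+V/F(Kᵢ−1)), yᵢ = Kᵢxᵢ:
  A: x = 0.0592, y = 0.2283
  B: x = 0.2289, y = 0.4034
  C: x = 0.3874, y = 0.2863
  D: x = 0.3245, y = 0.0821

V/F = 0.4442, x_D = 0.3245, y_D = 0.0821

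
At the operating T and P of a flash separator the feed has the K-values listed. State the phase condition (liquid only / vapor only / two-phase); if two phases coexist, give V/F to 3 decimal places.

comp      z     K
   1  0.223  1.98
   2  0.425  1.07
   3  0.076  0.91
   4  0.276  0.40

ΣzᵢKᵢ = 1.076; Σzᵢ/Kᵢ = 1.283.
Both exceed 1, so a two-phase solution exists.
Rachford–Rice: g(ψ) = Σ zᵢ(Kᵢ−1)/(1+ψ(Kᵢ−1)) = 0.
Newton iteration, ψ⁰ = 0.49:
  ψ = 0.490: g = -0.0653, g' = -0.300 → ψ = 0.272
  ψ = 0.272: g = -0.0032, g' = -0.278 → ψ = 0.261
Converged at ψ = 0.261.

two-phase, V/F = 0.261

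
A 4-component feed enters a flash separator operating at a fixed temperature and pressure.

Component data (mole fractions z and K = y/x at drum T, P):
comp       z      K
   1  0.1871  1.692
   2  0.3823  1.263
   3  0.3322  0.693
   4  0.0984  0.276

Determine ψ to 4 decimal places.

ψ = 0.2857

Material balance + equilibrium reduce to Σ zᵢ(Kᵢ−1)/(1+ψ(Kᵢ−1)) = 0.
Feasibility: ΣzᵢKᵢ = 1.0568, Σzᵢ/Kᵢ = 1.2492 — both > 1, two phases present.
Newton–Raphson from ψ = 0.5:
  ψ = 0.5000: g = -0.04709, g' = -0.2405 → ψ = 0.3042
  ψ = 0.3042: g = -0.00380, g' = -0.2067 → ψ = 0.2858
  ψ = 0.2858: g = -0.00002, g' = -0.2050 → ψ = 0.2857
Converged at ψ = 0.2857.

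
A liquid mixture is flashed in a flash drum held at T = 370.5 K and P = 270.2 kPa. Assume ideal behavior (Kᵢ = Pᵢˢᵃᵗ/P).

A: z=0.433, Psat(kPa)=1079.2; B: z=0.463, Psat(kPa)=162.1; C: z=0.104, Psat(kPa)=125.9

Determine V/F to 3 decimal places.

Raoult's law: Kᵢ = Pᵢˢᵃᵗ/P = Pᵢˢᵃᵗ/270.2.
  K_A = 1079.2/270.2 = 3.99408, K_B = 162.1/270.2 = 0.59993, K_C = 125.9/270.2 = 0.46595
Material balance + equilibrium reduce to Σ zᵢ(Kᵢ−1)/(1+V/F(Kᵢ−1)) = 0.
Check two-phase: ΣzᵢKᵢ = 2.056 > 1 and Σzᵢ/Kᵢ = 1.103 > 1, so g(0) = 1.056 > 0 and g(1) = -0.103 < 0.
Iterate (Newton) starting at V/F = 0.59:
  V/F = 0.590: g = 0.1451, g' = -0.697 → V/F = 0.798
  V/F = 0.798: g = 0.0136, g' = -0.588 → V/F = 0.821
Converged at V/F = 0.821.

V/F = 0.821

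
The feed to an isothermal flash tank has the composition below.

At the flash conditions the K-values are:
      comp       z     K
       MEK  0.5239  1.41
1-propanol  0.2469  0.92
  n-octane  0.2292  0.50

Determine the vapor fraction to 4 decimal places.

ψ = 0.5295

Material balance + equilibrium reduce to Σ zᵢ(Kᵢ−1)/(1+ψ(Kᵢ−1)) = 0.
Check two-phase: ΣzᵢKᵢ = 1.0804 > 1 and Σzᵢ/Kᵢ = 1.0983 > 1, so g(0) = 0.0804 > 0 and g(1) = -0.0983 < 0.
Newton–Raphson from ψ = 0.38:
  ψ = 0.3800: g = 0.02399, g' = -0.1549 → ψ = 0.5348
  ψ = 0.5348: g = -0.00090, g' = -0.1677 → ψ = 0.5295
Converged at ψ = 0.5295.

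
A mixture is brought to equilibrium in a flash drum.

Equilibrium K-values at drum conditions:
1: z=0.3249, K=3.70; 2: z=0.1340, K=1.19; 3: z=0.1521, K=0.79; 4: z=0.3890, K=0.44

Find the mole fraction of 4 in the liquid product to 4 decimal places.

Let ψ = V/F and solve Σ zᵢ(Kᵢ−1)/(1+ψ(Kᵢ−1)) = 0.
Check two-phase: ΣzᵢKᵢ = 1.6529 > 1 and Σzᵢ/Kᵢ = 1.2770 > 1, so g(0) = 0.6529 > 0 and g(1) = -0.2770 < 0.
Newton iteration, ψ⁰ = 0.44:
  ψ = 0.4400: g = 0.10016, g' = -0.7218 → ψ = 0.5788
  ψ = 0.5788: g = 0.00659, g' = -0.6403 → ψ = 0.5891
Converged at ψ = 0.5891.
Compositions from xᵢ = zᵢ/(1+ψ(Kᵢ−1)), yᵢ = Kᵢxᵢ:
  1: x = 0.1254, y = 0.4641
  2: x = 0.1205, y = 0.1434
  3: x = 0.1736, y = 0.1371
  4: x = 0.5805, y = 0.2554

x_4 = 0.5805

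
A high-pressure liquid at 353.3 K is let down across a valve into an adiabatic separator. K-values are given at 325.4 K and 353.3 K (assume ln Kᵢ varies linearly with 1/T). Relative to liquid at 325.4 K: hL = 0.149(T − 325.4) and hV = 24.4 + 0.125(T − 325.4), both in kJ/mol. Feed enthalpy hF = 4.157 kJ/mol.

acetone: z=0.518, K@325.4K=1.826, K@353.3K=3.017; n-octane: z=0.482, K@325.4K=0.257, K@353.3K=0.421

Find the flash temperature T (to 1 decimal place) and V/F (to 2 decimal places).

Adiabatic flash: solve Rachford–Rice at each trial T, then check hF = ψ·hV(T) + (1−ψ)·hL(T).
  T = 325.4 K: K = (1.826, 0.257), RR gives ψ = 0.114, H_out = 2.773 kJ/mol
  T = 353.3 K: K = (3.017, 0.421), RR gives ψ = 0.656, H_out = 19.717 kJ/mol
  T = 339.4 K: K = (2.374, 0.333), RR gives ψ = 0.425, H_out = 12.319 kJ/mol
  T = 332.4 K: K = (2.088, 0.293), RR gives ψ = 0.290, H_out = 8.062 kJ/mol
  T = 328.9 K: K = (1.954, 0.275), RR gives ψ = 0.209, H_out = 5.599 kJ/mol
  T = 327.1 K: K = (1.887, 0.265), RR gives ψ = 0.162, H_out = 4.200 kJ/mol
Linear interpolation between T = 325.4 (H_out = 2.773) and T = 327.1 (H_out = 4.200) on hF = 4.157 gives T ≈ 327.0 K, at which ψ = 0.16.

T = 327.0 K, V/F = 0.16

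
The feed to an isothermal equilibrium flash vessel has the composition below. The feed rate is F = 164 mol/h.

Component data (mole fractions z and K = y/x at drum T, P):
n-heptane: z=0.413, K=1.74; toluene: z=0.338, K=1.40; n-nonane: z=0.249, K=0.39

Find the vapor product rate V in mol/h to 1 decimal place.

Rachford–Rice: g(V/F) = Σ zᵢ(Kᵢ−1)/(1+V/F(Kᵢ−1)) = 0.
g(0) = ΣzᵢKᵢ − 1 = 0.289 and g(1) = 1 − Σzᵢ/Kᵢ = -0.117, so a root lies in (0, 1).
Iterate (Newton) starting at V/F = 0.66:
  V/F = 0.660: g = 0.0580, g' = -0.396 → V/F = 0.807
  V/F = 0.807: g = -0.0055, g' = -0.479 → V/F = 0.795
Converged at V/F = 0.795.
Then V = V/F·F = 0.7952·164 = 130.4 mol/h and L = F − V = 33.6 mol/h.

V = 130.4 mol/h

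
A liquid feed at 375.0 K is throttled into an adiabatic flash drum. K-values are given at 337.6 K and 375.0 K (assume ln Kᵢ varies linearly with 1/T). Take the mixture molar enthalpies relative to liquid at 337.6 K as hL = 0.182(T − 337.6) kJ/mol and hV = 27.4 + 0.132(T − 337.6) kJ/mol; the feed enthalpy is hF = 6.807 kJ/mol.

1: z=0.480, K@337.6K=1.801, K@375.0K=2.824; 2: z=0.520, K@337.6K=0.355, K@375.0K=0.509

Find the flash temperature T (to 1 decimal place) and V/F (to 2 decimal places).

T = 343.1 K, V/F = 0.21

Adiabatic flash: solve Rachford–Rice at each trial T, then check hF = ψ·hV(T) + (1−ψ)·hL(T).
  T = 337.6 K: K = (1.801, 0.355), RR gives ψ = 0.095, H_out = 2.603 kJ/mol
  T = 375.0 K: K = (2.824, 0.509), RR gives ψ = 0.693, H_out = 24.487 kJ/mol
  T = 356.3 K: K = (2.282, 0.429), RR gives ψ = 0.435, H_out = 14.921 kJ/mol
  T = 347.0 K: K = (2.035, 0.392), RR gives ψ = 0.286, H_out = 9.424 kJ/mol
  T = 342.3 K: K = (1.916, 0.373), RR gives ψ = 0.198, H_out = 6.233 kJ/mol
  T = 344.6 K: K = (1.974, 0.382), RR gives ψ = 0.243, H_out = 7.840 kJ/mol
Linear interpolation between T = 342.3 (H_out = 6.233) and T = 344.6 (H_out = 7.840) on hF = 6.807 gives T ≈ 343.1 K, at which ψ = 0.21.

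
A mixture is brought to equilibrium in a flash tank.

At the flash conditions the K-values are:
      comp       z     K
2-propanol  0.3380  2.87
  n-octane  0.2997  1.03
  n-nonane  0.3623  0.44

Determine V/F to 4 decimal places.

Newton iteration, V/F⁰ = 0.5:
  V/F = 0.5000: g = 0.05372, g' = -0.5351 → V/F = 0.6004
  V/F = 0.6004: g = 0.00094, g' = -0.5204 → V/F = 0.6022
Converged at V/F = 0.6022.

V/F = 0.6022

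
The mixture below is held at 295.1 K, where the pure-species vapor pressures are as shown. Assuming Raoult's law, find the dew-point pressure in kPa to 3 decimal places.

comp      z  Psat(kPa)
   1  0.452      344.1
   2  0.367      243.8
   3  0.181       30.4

Pdew = 113.988 kPa

At the dew point ψ → 1, so Σzᵢ/Kᵢ = 1 with Kᵢ = Pᵢˢᵃᵗ/P ⇒ 1/P = Σzᵢ/Pᵢˢᵃᵗ.
1/P = 0.452/344.1 + 0.367/243.8 + 0.181/30.4 = 0.008773 ⇒ P = 113.988 kPa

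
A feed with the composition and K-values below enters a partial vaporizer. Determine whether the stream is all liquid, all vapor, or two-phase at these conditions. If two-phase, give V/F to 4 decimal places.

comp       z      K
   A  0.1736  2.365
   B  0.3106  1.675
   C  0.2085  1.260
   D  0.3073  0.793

all vapor

ΣzᵢKᵢ = 1.4372; Σzᵢ/Kᵢ = 0.8118.
Since Σzᵢ/Kᵢ < 1 the mixture is above its dew point — single vapor phase.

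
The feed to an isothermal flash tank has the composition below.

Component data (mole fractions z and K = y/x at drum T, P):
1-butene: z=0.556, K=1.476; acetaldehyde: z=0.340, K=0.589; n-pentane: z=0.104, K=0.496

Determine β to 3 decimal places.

Material balance + equilibrium reduce to Σ zᵢ(Kᵢ−1)/(1+β(Kᵢ−1)) = 0.
Feasibility: ΣzᵢKᵢ = 1.073, Σzᵢ/Kᵢ = 1.164 — both > 1, two phases present.
Iterate (Newton) starting at β = 0.44:
  β = 0.440: g = -0.0191, g' = -0.215 → β = 0.351
  β = 0.351: g = -0.0003, g' = -0.210 → β = 0.350
Converged at β = 0.350.

β = 0.350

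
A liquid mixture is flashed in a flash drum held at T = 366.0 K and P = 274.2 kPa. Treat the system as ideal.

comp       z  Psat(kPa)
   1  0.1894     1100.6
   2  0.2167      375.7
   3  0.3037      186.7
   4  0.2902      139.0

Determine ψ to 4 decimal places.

Raoult's law: Kᵢ = Pᵢˢᵃᵗ/P = Pᵢˢᵃᵗ/274.2.
  K_1 = 1100.6/274.2 = 4.013858, K_2 = 375.7/274.2 = 1.370168, K_3 = 186.7/274.2 = 0.680890, K_4 = 139.0/274.2 = 0.506929
Iterate (Newton) starting at ψ = 0.37:
  ψ = 0.3700: g = 0.05552, g' = -0.5528 → ψ = 0.4704
  ψ = 0.4704: g = 0.00407, g' = -0.4783 → ψ = 0.4790
Converged at ψ = 0.4790.

ψ = 0.4790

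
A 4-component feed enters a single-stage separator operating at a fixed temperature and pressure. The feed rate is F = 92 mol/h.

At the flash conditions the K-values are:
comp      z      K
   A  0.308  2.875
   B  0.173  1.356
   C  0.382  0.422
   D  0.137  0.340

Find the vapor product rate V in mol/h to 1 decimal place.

V = 33.4 mol/h

Newton iteration, ψ⁰ = 0.5:
  ψ = 0.500: g = -0.0952, g' = -0.690 → ψ = 0.362
  ψ = 0.362: g = 0.0005, g' = -0.709 → ψ = 0.363
Converged at ψ = 0.363.
Then V = ψ·F = 0.3628·92 = 33.4 mol/h and L = F − V = 58.6 mol/h.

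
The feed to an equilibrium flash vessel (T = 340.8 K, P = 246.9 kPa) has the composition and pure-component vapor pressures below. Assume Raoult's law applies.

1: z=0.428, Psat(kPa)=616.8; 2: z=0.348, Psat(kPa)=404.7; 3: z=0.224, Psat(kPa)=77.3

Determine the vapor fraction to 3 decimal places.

Raoult's law: Kᵢ = Pᵢˢᵃᵗ/P = Pᵢˢᵃᵗ/246.9.
  K_1 = 616.8/246.9 = 2.49818, K_2 = 404.7/246.9 = 1.63913, K_3 = 77.3/246.9 = 0.31308
Material balance + equilibrium reduce to Σ zᵢ(Kᵢ−1)/(1+ψ(Kᵢ−1)) = 0.
Check two-phase: ΣzᵢKᵢ = 1.710 > 1 and Σzᵢ/Kᵢ = 1.099 > 1, so g(0) = 0.710 > 0 and g(1) = -0.099 < 0.
Newton–Raphson from ψ = 0.58:
  ψ = 0.580: g = 0.2496, g' = -0.643 → ψ = 0.968
  ψ = 0.968: g = -0.0605, g' = -1.157 → ψ = 0.916
  ψ = 0.916: g = -0.0044, g' = -0.996 → ψ = 0.912
Converged at ψ = 0.912.

ψ = 0.912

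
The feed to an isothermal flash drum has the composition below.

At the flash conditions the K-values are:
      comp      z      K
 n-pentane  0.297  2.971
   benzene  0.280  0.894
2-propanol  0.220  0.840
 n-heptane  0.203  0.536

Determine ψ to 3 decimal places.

Rachford–Rice: g(ψ) = Σ zᵢ(Kᵢ−1)/(1+ψ(Kᵢ−1)) = 0.
g(0) = ΣzᵢKᵢ − 1 = 0.426 and g(1) = 1 − Σzᵢ/Kᵢ = -0.054, so a root lies in (0, 1).
Newton–Raphson from ψ = 0.5:
  ψ = 0.500: g = 0.1026, g' = -0.377 → ψ = 0.772
  ψ = 0.772: g = 0.0129, g' = -0.299 → ψ = 0.815
  ψ = 0.815: g = 0.0001, g' = -0.294 → ψ = 0.816
Converged at ψ = 0.816.

ψ = 0.816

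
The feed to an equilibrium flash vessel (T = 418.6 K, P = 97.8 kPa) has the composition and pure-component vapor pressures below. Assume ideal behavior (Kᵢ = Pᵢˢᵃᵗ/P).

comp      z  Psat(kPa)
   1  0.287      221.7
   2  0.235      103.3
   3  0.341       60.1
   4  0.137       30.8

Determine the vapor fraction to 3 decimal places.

Raoult's law: Kᵢ = Pᵢˢᵃᵗ/P = Pᵢˢᵃᵗ/97.8.
  K_1 = 221.7/97.8 = 2.26687, K_2 = 103.3/97.8 = 1.05624, K_3 = 60.1/97.8 = 0.61452, K_4 = 30.8/97.8 = 0.31493
Rachford–Rice: g(ψ) = Σ zᵢ(Kᵢ−1)/(1+ψ(Kᵢ−1)) = 0.
Check two-phase: ΣzᵢKᵢ = 1.152 > 1 and Σzᵢ/Kᵢ = 1.339 > 1, so g(0) = 0.152 > 0 and g(1) = -0.339 < 0.
Newton iteration, ψ⁰ = 0.42:
  ψ = 0.420: g = -0.0384, g' = -0.396 → ψ = 0.323
  ψ = 0.323: g = 0.0003, g' = -0.405 → ψ = 0.324
Converged at ψ = 0.324.

ψ = 0.324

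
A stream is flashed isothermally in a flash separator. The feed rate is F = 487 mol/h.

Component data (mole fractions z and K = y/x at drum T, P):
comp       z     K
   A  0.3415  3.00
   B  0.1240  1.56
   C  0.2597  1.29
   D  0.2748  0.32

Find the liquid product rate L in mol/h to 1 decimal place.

Rachford–Rice: g(β) = Σ zᵢ(Kᵢ−1)/(1+β(Kᵢ−1)) = 0.
g(0) = ΣzᵢKᵢ − 1 = 0.6409 and g(1) = 1 − Σzᵢ/Kᵢ = -0.2534, so a root lies in (0, 1).
Newton–Raphson from β = 0.5:
  β = 0.5000: g = 0.17840, g' = -0.6736 → β = 0.7648
  β = 0.7648: g = -0.00912, g' = -0.7989 → β = 0.7534
  β = 0.7534: g = -0.00008, g' = -0.7856 → β = 0.7533
Converged at β = 0.7533.
Then V = β·F = 0.7533·487 = 366.9 mol/h and L = F − V = 120.1 mol/h.

L = 120.1 mol/h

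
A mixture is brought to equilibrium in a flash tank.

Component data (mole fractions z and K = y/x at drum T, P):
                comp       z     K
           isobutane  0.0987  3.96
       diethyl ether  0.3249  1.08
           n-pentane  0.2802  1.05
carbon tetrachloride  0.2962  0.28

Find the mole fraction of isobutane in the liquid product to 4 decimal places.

Rachford–Rice: g(V/F) = Σ zᵢ(Kᵢ−1)/(1+V/F(Kᵢ−1)) = 0.
Check two-phase: ΣzᵢKᵢ = 1.1189 > 1 and Σzᵢ/Kᵢ = 1.6505 > 1, so g(0) = 0.1189 > 0 and g(1) = -0.6505 < 0.
Newton iteration, V/F⁰ = 0.5:
  V/F = 0.5000: g = -0.17676, g' = -0.5181 → V/F = 0.1588
  V/F = 0.1588: g = -0.00250, g' = -0.5986 → V/F = 0.1546
  V/F = 0.1546: g = 0.00001, g' = -0.6041 → V/F = 0.1547
Converged at V/F = 0.1547.
Compositions from xᵢ = zᵢ/(1+V/F(Kᵢ−1)), yᵢ = Kᵢxᵢ:
  isobutane: x = 0.0677, y = 0.2681
  diethyl ether: x = 0.3209, y = 0.3466
  n-pentane: x = 0.2780, y = 0.2920
  carbon tetrachloride: x = 0.3333, y = 0.0933

x_isobutane = 0.0677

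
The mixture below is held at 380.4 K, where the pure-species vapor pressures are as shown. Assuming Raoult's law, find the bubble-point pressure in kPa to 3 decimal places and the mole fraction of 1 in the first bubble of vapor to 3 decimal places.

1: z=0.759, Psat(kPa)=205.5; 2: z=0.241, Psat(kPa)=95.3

At the bubble point ψ → 0, so ΣzᵢKᵢ = 1 with Kᵢ = Pᵢˢᵃᵗ/P ⇒ P = ΣzᵢPᵢˢᵃᵗ.
P = 0.759·205.5 + 0.241·95.3 = 178.942 kPa
yᵢ = zᵢPᵢˢᵃᵗ/P ⇒ y_1 = 0.759·205.5/178.942 = 0.872

Pbub = 178.942 kPa, y_1 = 0.872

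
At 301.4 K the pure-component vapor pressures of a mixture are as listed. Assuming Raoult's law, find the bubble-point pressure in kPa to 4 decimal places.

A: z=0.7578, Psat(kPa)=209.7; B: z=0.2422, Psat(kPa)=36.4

Pbub = 167.7267 kPa

At the bubble point ψ → 0, so ΣzᵢKᵢ = 1 with Kᵢ = Pᵢˢᵃᵗ/P ⇒ P = ΣzᵢPᵢˢᵃᵗ.
P = 0.7578·209.7 + 0.2422·36.4 = 167.7267 kPa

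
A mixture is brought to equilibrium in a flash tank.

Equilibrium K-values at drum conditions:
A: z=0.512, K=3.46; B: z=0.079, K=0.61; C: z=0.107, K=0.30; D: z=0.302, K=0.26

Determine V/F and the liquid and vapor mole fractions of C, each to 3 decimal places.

Newton–Raphson from V/F = 0.66:
  V/F = 0.660: g = -0.1375, g' = -1.285 → V/F = 0.553
  V/F = 0.553: g = -0.0062, g' = -1.189 → V/F = 0.548
Converged at V/F = 0.548.
Compositions from xᵢ = zᵢ/(1+V/F(Kᵢ−1)), yᵢ = Kᵢxᵢ:
  A: x = 0.218, y = 0.755
  B: x = 0.100, y = 0.061
  C: x = 0.174, y = 0.052
  D: x = 0.508, y = 0.132

V/F = 0.548, x_C = 0.174, y_C = 0.052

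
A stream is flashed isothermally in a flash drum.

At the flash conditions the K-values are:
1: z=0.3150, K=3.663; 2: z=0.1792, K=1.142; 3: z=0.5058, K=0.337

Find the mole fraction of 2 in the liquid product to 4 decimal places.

Material balance + equilibrium reduce to Σ zᵢ(Kᵢ−1)/(1+ψ(Kᵢ−1)) = 0.
g(0) = ΣzᵢKᵢ − 1 = 0.5289 and g(1) = 1 − Σzᵢ/Kᵢ = -0.7438, so a root lies in (0, 1).
Iterate (Newton) starting at ψ = 0.3:
  ψ = 0.3000: g = 0.07211, g' = -1.0401 → ψ = 0.3693
  ψ = 0.3693: g = 0.00299, g' = -0.9609 → ψ = 0.3724
Converged at ψ = 0.3725.
Compositions from xᵢ = zᵢ/(1+ψ(Kᵢ−1)), yᵢ = Kᵢxᵢ:
  1: x = 0.1581, y = 0.5793
  2: x = 0.1702, y = 0.1944
  3: x = 0.6717, y = 0.2263

x_2 = 0.1702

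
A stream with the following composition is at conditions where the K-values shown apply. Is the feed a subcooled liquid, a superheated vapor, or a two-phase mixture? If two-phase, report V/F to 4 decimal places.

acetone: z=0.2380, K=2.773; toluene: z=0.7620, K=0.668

two-phase, V/F = 0.2871

ΣzᵢKᵢ = 1.1690; Σzᵢ/Kᵢ = 1.2265.
Both exceed 1, so a two-phase solution exists.
Let ψ = V/F and solve Σ zᵢ(Kᵢ−1)/(1+ψ(Kᵢ−1)) = 0.
Binary case is linear: z₁(K₁−1)(1+ψ(K₂−1)) + z₂(K₂−1)(1+ψ(K₁−1)) = 0
⇒ ψ = [z₁(K₁−1)+z₂(K₂−1)] / [−(K₁−1)(K₂−1)] = 0.16899/0.58864 = 0.2871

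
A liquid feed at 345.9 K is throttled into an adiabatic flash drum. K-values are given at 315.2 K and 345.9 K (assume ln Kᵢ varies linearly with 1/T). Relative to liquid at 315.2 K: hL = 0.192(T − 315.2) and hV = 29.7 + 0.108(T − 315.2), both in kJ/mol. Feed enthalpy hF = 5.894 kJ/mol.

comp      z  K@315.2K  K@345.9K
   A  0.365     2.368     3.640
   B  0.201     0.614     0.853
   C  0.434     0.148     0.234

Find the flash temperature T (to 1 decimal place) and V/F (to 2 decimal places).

Adiabatic flash: solve Rachford–Rice at each trial T, then check hF = ψ·hV(T) + (1−ψ)·hL(T).
  T = 315.2 K: K = (2.368, 0.614, 0.148), RR gives ψ = 0.052, H_out = 1.547 kJ/mol
  T = 345.9 K: K = (3.640, 0.853, 0.234), RR gives ψ = 0.363, H_out = 15.748 kJ/mol
  T = 330.5 K: K = (2.963, 0.729, 0.188), RR gives ψ = 0.232, H_out = 9.528 kJ/mol
  T = 322.9 K: K = (2.658, 0.671, 0.167), RR gives ψ = 0.152, H_out = 5.893 kJ/mol
  T = 326.7 K: K = (2.808, 0.700, 0.177), RR gives ψ = 0.194, H_out = 7.775 kJ/mol
  T = 324.8 K: K = (2.733, 0.685, 0.172), RR gives ψ = 0.173, H_out = 6.852 kJ/mol
Linear interpolation between T = 322.9 (H_out = 5.893) and T = 324.8 (H_out = 6.852) on hF = 5.894 gives T ≈ 322.9 K, at which ψ = 0.15.

T = 322.9 K, V/F = 0.15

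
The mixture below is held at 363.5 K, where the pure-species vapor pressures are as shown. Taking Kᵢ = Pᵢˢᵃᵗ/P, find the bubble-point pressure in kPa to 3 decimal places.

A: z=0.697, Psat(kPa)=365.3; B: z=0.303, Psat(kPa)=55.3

At the bubble point ψ → 0, so ΣzᵢKᵢ = 1 with Kᵢ = Pᵢˢᵃᵗ/P ⇒ P = ΣzᵢPᵢˢᵃᵗ.
P = 0.697·365.3 + 0.303·55.3 = 271.370 kPa

Pbub = 271.370 kPa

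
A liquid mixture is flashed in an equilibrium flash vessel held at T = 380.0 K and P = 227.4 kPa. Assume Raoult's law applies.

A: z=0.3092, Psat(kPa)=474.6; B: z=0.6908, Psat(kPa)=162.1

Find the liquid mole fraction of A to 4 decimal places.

x_A = 0.2090

Raoult's law: Kᵢ = Pᵢˢᵃᵗ/P = Pᵢˢᵃᵗ/227.4.
  K_A = 474.6/227.4 = 2.087071, K_B = 162.1/227.4 = 0.712841
Let ψ = V/F and solve Σ zᵢ(Kᵢ−1)/(1+ψ(Kᵢ−1)) = 0.
Feasibility: ΣzᵢKᵢ = 1.1378, Σzᵢ/Kᵢ = 1.1172 — both > 1, two phases present.
Newton–Raphson from ψ = 0.5:
  ψ = 0.5000: g = -0.01387, g' = -0.2310 → ψ = 0.4400
  ψ = 0.4400: g = 0.00031, g' = -0.2418 → ψ = 0.4413
Converged at ψ = 0.4413.
Compositions from xᵢ = zᵢ/(1+ψ(Kᵢ−1)), yᵢ = Kᵢxᵢ:
  A: x = 0.2090, y = 0.4361
  B: x = 0.7910, y = 0.5639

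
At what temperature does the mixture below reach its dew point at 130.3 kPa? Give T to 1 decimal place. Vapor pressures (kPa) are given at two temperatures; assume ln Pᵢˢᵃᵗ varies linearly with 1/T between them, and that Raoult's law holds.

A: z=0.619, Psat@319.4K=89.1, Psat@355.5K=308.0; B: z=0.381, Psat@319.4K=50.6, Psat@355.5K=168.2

Dew-point temperature: Σzᵢ·P/Pᵢˢᵃᵗ(T) = 1. Interpolate ln Pᵢˢᵃᵗ = aᵢ + bᵢ/T.
  T = 319.4 K: ΣzᵢP/Pᵢˢᵃᵗ = 1.8863
  T = 355.5 K: ΣzᵢP/Pᵢˢᵃᵗ = 0.5570
  T = 337.4 K: ΣzᵢP/Pᵢˢᵃᵗ = 0.9938
  T = 328.4 K: ΣzᵢP/Pᵢˢᵃᵗ = 1.3572
  T = 332.9 K: ΣzᵢP/Pᵢˢᵃᵗ = 1.1589
  T = 335.1 K: ΣzᵢP/Pᵢˢᵃᵗ = 1.0744
Interpolating between 335.1 K and 337.4 K gives T ≈ 337.2 K.

T = 337.2 K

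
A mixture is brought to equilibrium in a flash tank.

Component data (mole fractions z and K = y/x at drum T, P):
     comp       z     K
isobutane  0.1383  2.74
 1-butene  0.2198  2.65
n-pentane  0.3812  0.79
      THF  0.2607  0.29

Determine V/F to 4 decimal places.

V/F = 0.4227

Material balance + equilibrium reduce to Σ zᵢ(Kᵢ−1)/(1+V/F(Kᵢ−1)) = 0.
Check two-phase: ΣzᵢKᵢ = 1.3382 > 1 and Σzᵢ/Kᵢ = 1.5149 > 1, so g(0) = 0.3382 > 0 and g(1) = -0.5149 < 0.
Newton–Raphson from V/F = 0.62:
  V/F = 0.6200: g = -0.12765, g' = -0.6847 → V/F = 0.4336
  V/F = 0.4336: g = -0.00690, g' = -0.6341 → V/F = 0.4227
Converged at V/F = 0.4227.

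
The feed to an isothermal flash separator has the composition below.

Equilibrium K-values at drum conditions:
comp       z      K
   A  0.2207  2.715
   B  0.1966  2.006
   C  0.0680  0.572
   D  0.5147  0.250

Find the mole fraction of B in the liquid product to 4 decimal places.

x_B = 0.1697

Material balance + equilibrium reduce to Σ zᵢ(Kᵢ−1)/(1+β(Kᵢ−1)) = 0.
Check two-phase: ΣzᵢKᵢ = 1.1612 > 1 and Σzᵢ/Kᵢ = 2.3570 > 1, so g(0) = 0.1612 > 0 and g(1) = -1.3570 < 0.
Newton–Raphson from β = 0.5:
  β = 0.5000: g = -0.31931, g' = -1.0375 → β = 0.1922
  β = 0.1922: g = -0.03239, g' = -0.9169 → β = 0.1569
  β = 0.1569: g = 0.00034, g' = -0.9377 → β = 0.1573
Converged at β = 0.1573.
Compositions from xᵢ = zᵢ/(1+β(Kᵢ−1)), yᵢ = Kᵢxᵢ:
  A: x = 0.1738, y = 0.4719
  B: x = 0.1697, y = 0.3405
  C: x = 0.0729, y = 0.0417
  D: x = 0.5835, y = 0.1459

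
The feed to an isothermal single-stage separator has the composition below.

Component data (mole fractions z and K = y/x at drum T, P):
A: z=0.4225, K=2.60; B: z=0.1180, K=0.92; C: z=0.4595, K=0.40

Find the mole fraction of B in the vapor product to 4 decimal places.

Newton iteration, V/F⁰ = 0.5:
  V/F = 0.5000: g = -0.02813, g' = -0.6722 → V/F = 0.4581
  V/F = 0.4581: g = 0.00005, g' = -0.6756 → V/F = 0.4582
Converged at V/F = 0.4582.
Compositions from xᵢ = zᵢ/(1+V/F(Kᵢ−1)), yᵢ = Kᵢxᵢ:
  A: x = 0.2438, y = 0.6338
  B: x = 0.1225, y = 0.1127
  C: x = 0.6337, y = 0.2535

y_B = 0.1127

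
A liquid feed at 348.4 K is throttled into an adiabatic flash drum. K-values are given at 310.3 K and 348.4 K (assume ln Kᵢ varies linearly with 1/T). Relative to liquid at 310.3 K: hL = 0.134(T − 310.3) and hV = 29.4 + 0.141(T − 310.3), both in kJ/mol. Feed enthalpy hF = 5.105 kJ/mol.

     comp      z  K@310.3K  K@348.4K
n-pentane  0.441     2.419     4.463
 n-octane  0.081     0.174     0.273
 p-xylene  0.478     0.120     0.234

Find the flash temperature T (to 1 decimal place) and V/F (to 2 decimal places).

Adiabatic flash: solve Rachford–Rice at each trial T, then check hF = ψ·hV(T) + (1−ψ)·hL(T).
  T = 310.3 K: K = (2.419, 0.174, 0.120), RR gives ψ = 0.112, H_out = 3.283 kJ/mol
  T = 348.4 K: K = (4.463, 0.273, 0.234), RR gives ψ = 0.418, H_out = 17.521 kJ/mol
  T = 329.4 K: K = (3.347, 0.221, 0.171), RR gives ψ = 0.298, H_out = 11.372 kJ/mol
  T = 319.9 K: K = (2.862, 0.197, 0.144), RR gives ψ = 0.220, H_out = 7.757 kJ/mol
  T = 315.1 K: K = (2.634, 0.185, 0.132), RR gives ψ = 0.170, H_out = 5.659 kJ/mol
  T = 312.7 K: K = (2.525, 0.180, 0.126), RR gives ψ = 0.142, H_out = 4.512 kJ/mol
Linear interpolation between T = 312.7 (H_out = 4.512) and T = 315.1 (H_out = 5.659) on hF = 5.105 gives T ≈ 313.9 K, at which ψ = 0.16.

T = 313.9 K, V/F = 0.16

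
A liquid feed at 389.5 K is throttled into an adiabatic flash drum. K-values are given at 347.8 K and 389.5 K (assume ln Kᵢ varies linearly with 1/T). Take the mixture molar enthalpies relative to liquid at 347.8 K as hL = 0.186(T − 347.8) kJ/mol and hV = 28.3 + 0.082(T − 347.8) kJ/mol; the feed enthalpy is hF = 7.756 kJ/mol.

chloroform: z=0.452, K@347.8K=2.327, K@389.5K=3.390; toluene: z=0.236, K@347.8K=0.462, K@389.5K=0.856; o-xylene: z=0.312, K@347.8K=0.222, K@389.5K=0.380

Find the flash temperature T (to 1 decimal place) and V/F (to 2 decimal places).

Adiabatic flash: solve Rachford–Rice at each trial T, then check hF = ψ·hV(T) + (1−ψ)·hL(T).
  T = 347.8 K: K = (2.327, 0.462, 0.222), RR gives ψ = 0.253, H_out = 7.155 kJ/mol
  T = 389.5 K: K = (3.390, 0.856, 0.380), RR gives ψ = 0.733, H_out = 25.321 kJ/mol
  T = 368.6 K: K = (2.837, 0.639, 0.295), RR gives ψ = 0.487, H_out = 16.595 kJ/mol
  T = 358.2 K: K = (2.577, 0.546, 0.257), RR gives ψ = 0.372, H_out = 12.057 kJ/mol
  T = 353.0 K: K = (2.451, 0.503, 0.239), RR gives ψ = 0.313, H_out = 9.668 kJ/mol
  T = 350.4 K: K = (2.388, 0.482, 0.230), RR gives ψ = 0.283, H_out = 8.429 kJ/mol
  T = 349.1 K: K = (2.358, 0.472, 0.226), RR gives ψ = 0.268, H_out = 7.797 kJ/mol
Linear interpolation between T = 347.8 (H_out = 7.155) and T = 349.1 (H_out = 7.797) on hF = 7.756 gives T ≈ 349.0 K, at which ψ = 0.27.

T = 349.0 K, V/F = 0.27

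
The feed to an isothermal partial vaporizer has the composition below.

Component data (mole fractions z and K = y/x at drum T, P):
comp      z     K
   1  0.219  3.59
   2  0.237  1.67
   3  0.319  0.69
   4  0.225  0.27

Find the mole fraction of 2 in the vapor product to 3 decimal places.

y_2 = 0.299

Rachford–Rice: g(ψ) = Σ zᵢ(Kᵢ−1)/(1+ψ(Kᵢ−1)) = 0.
Check two-phase: ΣzᵢKᵢ = 1.463 > 1 and Σzᵢ/Kᵢ = 1.499 > 1, so g(0) = 0.463 > 0 and g(1) = -0.499 < 0.
Newton–Raphson from ψ = 0.5:
  ψ = 0.500: g = -0.0096, g' = -0.679 → ψ = 0.486
Converged at ψ = 0.486.
Compositions from xᵢ = zᵢ/(1+ψ(Kᵢ−1)), yᵢ = Kᵢxᵢ:
  1: x = 0.097, y = 0.348
  2: x = 0.179, y = 0.299
  3: x = 0.376, y = 0.259
  4: x = 0.349, y = 0.094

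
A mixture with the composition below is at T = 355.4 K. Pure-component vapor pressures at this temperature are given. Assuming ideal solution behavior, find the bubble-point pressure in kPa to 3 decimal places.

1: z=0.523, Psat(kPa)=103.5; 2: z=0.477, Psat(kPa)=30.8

At the bubble point ψ → 0, so ΣzᵢKᵢ = 1 with Kᵢ = Pᵢˢᵃᵗ/P ⇒ P = ΣzᵢPᵢˢᵃᵗ.
P = 0.523·103.5 + 0.477·30.8 = 68.822 kPa

Pbub = 68.822 kPa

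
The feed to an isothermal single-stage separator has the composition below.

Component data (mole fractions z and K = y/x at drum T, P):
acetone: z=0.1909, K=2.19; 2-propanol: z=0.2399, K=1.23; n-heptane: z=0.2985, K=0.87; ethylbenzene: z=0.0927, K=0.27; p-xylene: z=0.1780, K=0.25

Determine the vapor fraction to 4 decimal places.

ψ = 0.1008

Let ψ = V/F and solve Σ zᵢ(Kᵢ−1)/(1+ψ(Kᵢ−1)) = 0.
Feasibility: ΣzᵢKᵢ = 1.0424, Σzᵢ/Kᵢ = 1.6806 — both > 1, two phases present.
Newton–Raphson from ψ = 0.45:
  ψ = 0.4500: g = -0.14555, g' = -0.4684 → ψ = 0.1393
  ψ = 0.1393: g = -0.01559, g' = -0.4021 → ψ = 0.1005
  ψ = 0.1005: g = 0.00010, g' = -0.4076 → ψ = 0.1008
Converged at ψ = 0.1008.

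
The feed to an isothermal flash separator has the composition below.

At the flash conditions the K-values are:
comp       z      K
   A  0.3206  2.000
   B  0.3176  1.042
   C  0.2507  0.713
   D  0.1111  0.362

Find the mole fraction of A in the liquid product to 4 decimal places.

Material balance + equilibrium reduce to Σ zᵢ(Kᵢ−1)/(1+ψ(Kᵢ−1)) = 0.
Feasibility: ΣzᵢKᵢ = 1.1911, Σzᵢ/Kᵢ = 1.1236 — both > 1, two phases present.
Newton–Raphson from ψ = 0.5:
  ψ = 0.5000: g = 0.03871, g' = -0.2687 → ψ = 0.6441
  ψ = 0.6441: g = -0.00060, g' = -0.2805 → ψ = 0.6419
Converged at ψ = 0.6419.
Compositions from xᵢ = zᵢ/(1+ψ(Kᵢ−1)), yᵢ = Kᵢxᵢ:
  A: x = 0.1953, y = 0.3905
  B: x = 0.3093, y = 0.3223
  C: x = 0.3073, y = 0.2191
  D: x = 0.1882, y = 0.0681

x_A = 0.1953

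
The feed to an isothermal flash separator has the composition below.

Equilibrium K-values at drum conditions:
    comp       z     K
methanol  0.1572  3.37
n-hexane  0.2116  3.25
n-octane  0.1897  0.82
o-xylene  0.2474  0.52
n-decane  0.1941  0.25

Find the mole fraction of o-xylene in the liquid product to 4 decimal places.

Material balance + equilibrium reduce to Σ zᵢ(Kᵢ−1)/(1+V/F(Kᵢ−1)) = 0.
Check two-phase: ΣzᵢKᵢ = 1.5502 > 1 and Σzᵢ/Kᵢ = 1.5953 > 1, so g(0) = 0.5502 > 0 and g(1) = -0.5953 < 0.
Newton–Raphson from V/F = 0.62:
  V/F = 0.6200: g = -0.12994, g' = -0.8363 → V/F = 0.4646
  V/F = 0.4646: g = -0.00346, g' = -0.8150 → V/F = 0.4604
Converged at V/F = 0.4604.
Compositions from xᵢ = zᵢ/(1+V/F(Kᵢ−1)), yᵢ = Kᵢxᵢ:
  methanol: x = 0.0752, y = 0.2533
  n-hexane: x = 0.1039, y = 0.3378
  n-octane: x = 0.2068, y = 0.1696
  o-xylene: x = 0.3176, y = 0.1651
  n-decane: x = 0.2965, y = 0.0741

x_o-xylene = 0.3176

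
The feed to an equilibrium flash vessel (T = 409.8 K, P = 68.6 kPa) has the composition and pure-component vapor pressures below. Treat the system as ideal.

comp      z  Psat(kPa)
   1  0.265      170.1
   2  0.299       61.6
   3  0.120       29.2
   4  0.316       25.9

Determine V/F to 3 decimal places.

V/F = 0.146

Raoult's law: Kᵢ = Pᵢˢᵃᵗ/P = Pᵢˢᵃᵗ/68.6.
  K_1 = 170.1/68.6 = 2.47959, K_2 = 61.6/68.6 = 0.89796, K_3 = 29.2/68.6 = 0.42566, K_4 = 25.9/68.6 = 0.37755
Material balance + equilibrium reduce to Σ zᵢ(Kᵢ−1)/(1+V/F(Kᵢ−1)) = 0.
Feasibility: ΣzᵢKᵢ = 1.096, Σzᵢ/Kᵢ = 1.559 — both > 1, two phases present.
Iterate (Newton) starting at V/F = 0.5:
  V/F = 0.500: g = -0.1890, g' = -0.531 → V/F = 0.144
  V/F = 0.144: g = 0.0010, g' = -0.592 → V/F = 0.146
Converged at V/F = 0.146.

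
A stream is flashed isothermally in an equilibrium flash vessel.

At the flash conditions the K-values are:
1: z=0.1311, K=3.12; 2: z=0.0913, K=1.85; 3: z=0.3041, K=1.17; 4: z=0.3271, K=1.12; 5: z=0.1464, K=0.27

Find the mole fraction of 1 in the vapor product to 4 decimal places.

y_1 = 0.1578

Rachford–Rice: g(V/F) = Σ zᵢ(Kᵢ−1)/(1+V/F(Kᵢ−1)) = 0.
Check two-phase: ΣzᵢKᵢ = 1.3396 > 1 and Σzᵢ/Kᵢ = 1.1856 > 1, so g(0) = 0.3396 > 0 and g(1) = -0.1856 < 0.
Iterate (Newton) starting at V/F = 0.44:
  V/F = 0.4400: g = 0.12822, g' = -0.3738 → V/F = 0.7830
  V/F = 0.7830: g = -0.01686, g' = -0.5429 → V/F = 0.7519
  V/F = 0.7519: g = -0.00058, g' = -0.5064 → V/F = 0.7508
Converged at V/F = 0.7508.
Compositions from xᵢ = zᵢ/(1+V/F(Kᵢ−1)), yᵢ = Kᵢxᵢ:
  1: x = 0.0506, y = 0.1578
  2: x = 0.0557, y = 0.1031
  3: x = 0.2697, y = 0.3155
  4: x = 0.3001, y = 0.3361
  5: x = 0.3239, y = 0.0875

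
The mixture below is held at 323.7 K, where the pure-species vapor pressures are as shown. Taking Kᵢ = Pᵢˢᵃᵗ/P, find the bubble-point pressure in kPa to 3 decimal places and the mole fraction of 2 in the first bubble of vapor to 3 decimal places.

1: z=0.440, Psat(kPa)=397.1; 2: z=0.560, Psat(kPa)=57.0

Pbub = 206.644 kPa, y_2 = 0.154

At the bubble point ψ → 0, so ΣzᵢKᵢ = 1 with Kᵢ = Pᵢˢᵃᵗ/P ⇒ P = ΣzᵢPᵢˢᵃᵗ.
P = 0.440·397.1 + 0.560·57.0 = 206.644 kPa
yᵢ = zᵢPᵢˢᵃᵗ/P ⇒ y_2 = 0.560·57.0/206.644 = 0.154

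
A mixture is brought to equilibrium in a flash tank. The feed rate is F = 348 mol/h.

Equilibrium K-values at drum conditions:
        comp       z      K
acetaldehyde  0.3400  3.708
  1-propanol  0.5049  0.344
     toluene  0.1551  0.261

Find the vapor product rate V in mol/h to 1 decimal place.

V = 90.2 mol/h

Material balance + equilibrium reduce to Σ zᵢ(Kᵢ−1)/(1+β(Kᵢ−1)) = 0.
Check two-phase: ΣzᵢKᵢ = 1.4749 > 1 and Σzᵢ/Kᵢ = 2.1537 > 1, so g(0) = 0.4749 > 0 and g(1) = -1.1537 < 0.
Newton–Raphson from β = 0.5:
  β = 0.5000: g = -0.28354, g' = -1.1442 → β = 0.2522
  β = 0.2522: g = 0.00935, g' = -1.3202 → β = 0.2593
Converged at β = 0.2593.
Then V = β·F = 0.2593·348 = 90.2 mol/h and L = F − V = 257.8 mol/h.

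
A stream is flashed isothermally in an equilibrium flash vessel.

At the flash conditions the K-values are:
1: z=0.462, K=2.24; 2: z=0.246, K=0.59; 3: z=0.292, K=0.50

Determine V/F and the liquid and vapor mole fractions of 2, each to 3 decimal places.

V/F = 0.570, x_2 = 0.321, y_2 = 0.189

Iterate (Newton) starting at V/F = 0.64:
  V/F = 0.640: g = -0.0320, g' = -0.455 → V/F = 0.570
Converged at V/F = 0.570.
Compositions from xᵢ = zᵢ/(1+V/F(Kᵢ−1)), yᵢ = Kᵢxᵢ:
  1: x = 0.271, y = 0.606
  2: x = 0.321, y = 0.189
  3: x = 0.408, y = 0.204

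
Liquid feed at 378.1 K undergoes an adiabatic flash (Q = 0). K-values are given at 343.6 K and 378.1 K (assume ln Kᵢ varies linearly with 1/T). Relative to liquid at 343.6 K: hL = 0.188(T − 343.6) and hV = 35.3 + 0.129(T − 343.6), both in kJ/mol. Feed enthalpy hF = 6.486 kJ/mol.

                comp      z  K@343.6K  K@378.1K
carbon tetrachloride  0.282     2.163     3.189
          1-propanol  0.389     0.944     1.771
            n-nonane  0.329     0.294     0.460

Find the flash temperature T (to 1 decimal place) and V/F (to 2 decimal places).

Adiabatic flash: solve Rachford–Rice at each trial T, then check hF = ψ·hV(T) + (1−ψ)·hL(T).
  T = 343.6 K: K = (2.163, 0.944, 0.294), RR gives ψ = 0.145, H_out = 5.112 kJ/mol
  T = 378.1 K: K = (3.189, 1.771, 0.460), RR gives ψ = 0.964, H_out = 38.551 kJ/mol
  T = 360.9 K: K = (2.652, 1.314, 0.372), RR gives ψ = 0.609, H_out = 24.135 kJ/mol
  T = 352.2 K: K = (2.400, 1.117, 0.331), RR gives ψ = 0.393, H_out = 15.280 kJ/mol
  T = 347.9 K: K = (2.280, 1.028, 0.312), RR gives ψ = 0.272, H_out = 10.358 kJ/mol
  T = 345.8 K: K = (2.222, 0.986, 0.303), RR gives ψ = 0.211, H_out = 7.834 kJ/mol
Linear interpolation between T = 343.6 (H_out = 5.112) and T = 345.8 (H_out = 7.834) on hF = 6.486 gives T ≈ 344.7 K, at which ψ = 0.18.

T = 344.7 K, V/F = 0.18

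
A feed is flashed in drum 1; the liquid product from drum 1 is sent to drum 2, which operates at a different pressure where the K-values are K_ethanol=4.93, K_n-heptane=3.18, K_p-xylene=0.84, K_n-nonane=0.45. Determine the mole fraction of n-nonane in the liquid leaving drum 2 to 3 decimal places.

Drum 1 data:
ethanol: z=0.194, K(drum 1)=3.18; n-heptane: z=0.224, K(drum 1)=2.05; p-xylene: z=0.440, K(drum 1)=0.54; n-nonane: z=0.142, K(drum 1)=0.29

x_n-nonane (drum 2) = 0.303

Drum 1:
Newton iteration, ψ₁⁰ = 0.5:
  ψ₁ = 0.500: g = -0.0626, g' = -0.646 → ψ₁ = 0.403
  ψ₁ = 0.403: g = 0.0006, g' = -0.664 → ψ₁ = 0.404
Converged at ψ₁ = 0.404.
Drum-1 compositions:
  ethanol: x = 0.103, y = 0.328
  n-heptane: x = 0.157, y = 0.322
  p-xylene: x = 0.540, y = 0.292
  n-nonane: x = 0.199, y = 0.058
Drum-2 feed = drum-1 liquid: z₂ = (0.1031, 0.1573, 0.5405, 0.1991).
Drum 2:
Material balance + equilibrium reduce to Σ zᵢ(Kᵢ−1)/(1+ψ₂(Kᵢ−1)) = 0.
Check two-phase: ΣzᵢKᵢ = 1.552 > 1 and Σzᵢ/Kᵢ = 1.156 > 1, so g(0) = 0.552 > 0 and g(1) = -0.156 < 0.
Newton iteration, ψ₂⁰ = 0.6:
  ψ₂ = 0.600: g = 0.0101, g' = -0.433 → ψ₂ = 0.623
  ψ₂ = 0.623: g = 0.0001, g' = -0.425 → ψ₂ = 0.624
Converged at ψ₂ = 0.624.
  ethanol: x = 0.030, y = 0.147
  n-heptane: x = 0.067, y = 0.212
  p-xylene: x = 0.600, y = 0.504
  n-nonane: x = 0.303, y = 0.136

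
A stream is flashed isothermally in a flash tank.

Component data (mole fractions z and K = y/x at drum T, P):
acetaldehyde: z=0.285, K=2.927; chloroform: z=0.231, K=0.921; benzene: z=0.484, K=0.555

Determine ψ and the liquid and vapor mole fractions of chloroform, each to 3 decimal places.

Rachford–Rice: g(ψ) = Σ zᵢ(Kᵢ−1)/(1+ψ(Kᵢ−1)) = 0.
g(0) = ΣzᵢKᵢ − 1 = 0.316 and g(1) = 1 − Σzᵢ/Kᵢ = -0.220, so a root lies in (0, 1).
Newton–Raphson from ψ = 0.5:
  ψ = 0.500: g = -0.0163, g' = -0.435 → ψ = 0.462
  ψ = 0.462: g = 0.0003, g' = -0.449 → ψ = 0.463
Converged at ψ = 0.463.
Compositions from xᵢ = zᵢ/(1+ψ(Kᵢ−1)), yᵢ = Kᵢxᵢ:
  acetaldehyde: x = 0.151, y = 0.441
  chloroform: x = 0.240, y = 0.221
  benzene: x = 0.610, y = 0.338

ψ = 0.463, x_chloroform = 0.240, y_chloroform = 0.221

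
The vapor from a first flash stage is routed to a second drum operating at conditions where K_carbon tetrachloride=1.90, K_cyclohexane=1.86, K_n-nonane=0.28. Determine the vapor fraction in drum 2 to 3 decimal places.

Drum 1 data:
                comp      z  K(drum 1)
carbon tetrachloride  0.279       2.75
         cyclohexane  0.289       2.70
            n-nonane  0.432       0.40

V/F (drum 2) = 0.639

Drum 1:
Iterate (Newton) starting at ψ₁ = 0.5:
  ψ₁ = 0.500: g = 0.1557, g' = -0.804 → ψ₁ = 0.694
  ψ₁ = 0.694: g = 0.0021, g' = -0.806 → ψ₁ = 0.696
Converged at ψ₁ = 0.696.
Drum-1 compositions:
  carbon tetrachloride: x = 0.126, y = 0.346
  cyclohexane: x = 0.132, y = 0.357
  n-nonane: x = 0.742, y = 0.297
Drum-2 feed = drum-1 vapor: z₂ = (0.3459, 0.3574, 0.2967).
Drum 2:
Material balance + equilibrium reduce to Σ zᵢ(Kᵢ−1)/(1+ψ₂(Kᵢ−1)) = 0.
Check two-phase: ΣzᵢKᵢ = 1.405 > 1 and Σzᵢ/Kᵢ = 1.434 > 1, so g(0) = 0.405 > 0 and g(1) = -0.434 < 0.
Iterate (Newton) starting at ψ₂ = 0.5:
  ψ₂ = 0.500: g = 0.0958, g' = -0.638 → ψ₂ = 0.650
  ψ₂ = 0.650: g = -0.0081, g' = -0.764 → ψ₂ = 0.639
Converged at ψ₂ = 0.639.
  carbon tetrachloride: x = 0.220, y = 0.417
  cyclohexane: x = 0.231, y = 0.429
  n-nonane: x = 0.550, y = 0.154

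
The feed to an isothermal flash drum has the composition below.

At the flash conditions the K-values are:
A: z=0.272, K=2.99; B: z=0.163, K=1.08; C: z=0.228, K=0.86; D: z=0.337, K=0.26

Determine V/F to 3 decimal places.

Rachford–Rice: g(V/F) = Σ zᵢ(Kᵢ−1)/(1+V/F(Kᵢ−1)) = 0.
Check two-phase: ΣzᵢKᵢ = 1.273 > 1 and Σzᵢ/Kᵢ = 1.803 > 1, so g(0) = 0.273 > 0 and g(1) = -0.803 < 0.
Iterate (Newton) starting at V/F = 0.61:
  V/F = 0.610: g = -0.2326, g' = -0.839 → V/F = 0.333
  V/F = 0.333: g = -0.0261, g' = -0.721 → V/F = 0.297
Converged at V/F = 0.297.

V/F = 0.297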